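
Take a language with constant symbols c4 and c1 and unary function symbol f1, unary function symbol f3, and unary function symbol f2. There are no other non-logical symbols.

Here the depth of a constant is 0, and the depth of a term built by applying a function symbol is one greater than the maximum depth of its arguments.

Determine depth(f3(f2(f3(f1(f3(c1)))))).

depth(f3(c1)) = 1 + depth(c1) = 1 + 0 = 1
depth(f1(f3(c1))) = 1 + depth(f3(c1)) = 1 + 1 = 2
depth(f3(f1(f3(c1)))) = 1 + depth(f1(f3(c1))) = 1 + 2 = 3
depth(f2(f3(f1(f3(c1))))) = 1 + depth(f3(f1(f3(c1)))) = 1 + 3 = 4
depth(f3(f2(f3(f1(f3(c1)))))) = 1 + depth(f2(f3(f1(f3(c1))))) = 1 + 4 = 5

5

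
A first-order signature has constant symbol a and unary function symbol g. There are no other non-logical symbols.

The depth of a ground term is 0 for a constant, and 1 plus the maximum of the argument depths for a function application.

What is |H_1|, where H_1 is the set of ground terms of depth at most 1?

2

Count level by level. With function symbols g/1, the terms of depth ≤ k are the 1 constant together with each function applied to depth-≤(k−1) tuples, so N_k = 1 + N_{k-1}.
N_0 = 1
N_1 = 1 + 1 = 2
Explicitly: a, g(a).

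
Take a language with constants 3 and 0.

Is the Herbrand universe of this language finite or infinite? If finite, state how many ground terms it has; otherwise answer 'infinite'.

There are no function symbols, so every ground term is one of the 2 constants.
The Herbrand universe is {3, 0}, which is finite with 2 elements.

2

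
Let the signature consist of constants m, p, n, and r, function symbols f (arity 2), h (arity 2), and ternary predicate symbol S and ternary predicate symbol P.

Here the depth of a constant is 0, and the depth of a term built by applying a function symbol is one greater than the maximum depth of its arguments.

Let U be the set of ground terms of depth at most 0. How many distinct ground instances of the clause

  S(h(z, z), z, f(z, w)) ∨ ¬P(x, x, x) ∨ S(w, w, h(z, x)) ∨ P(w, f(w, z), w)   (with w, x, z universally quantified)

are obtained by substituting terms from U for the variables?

64

Ground terms of depth ≤ 0:
  Let N_k = |{terms of depth ≤ k}|. Then N_0 = 4 and N_k = 4 + N_{k-1}^2 + N_{k-1}^2 for k ≥ 1 (one summand per function symbol, arity giving the exponent).
  N_0 = 4
  Explicitly: m, p, n, r.
So there are 4 ground terms available for substitution.
There are 3 variables to instantiate (w, x, z), each occurring in at least one literal, so different choices give different ground instances.
Number of ground instances = 4^3 = 64.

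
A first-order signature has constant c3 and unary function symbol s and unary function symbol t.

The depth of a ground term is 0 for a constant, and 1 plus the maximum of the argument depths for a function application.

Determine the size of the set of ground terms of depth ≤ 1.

Count level by level. With function symbols s/1, t/1, the terms of depth ≤ k are the 1 constant together with each function applied to depth-≤(k−1) tuples, so N_k = 1 + N_{k-1} + N_{k-1}.
N_0 = 1
N_1 = 1 + 1 + 1 = 3

3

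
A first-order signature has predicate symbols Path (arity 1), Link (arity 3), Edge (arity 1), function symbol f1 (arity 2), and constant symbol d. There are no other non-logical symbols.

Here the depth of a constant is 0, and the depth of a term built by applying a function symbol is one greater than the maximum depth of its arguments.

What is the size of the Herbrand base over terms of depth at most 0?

3

First count ground terms of depth ≤ 0.
Count level by level. With function symbols f1/2, the terms of depth ≤ k are the 1 constant together with each function applied to depth-≤(k−1) tuples, so N_k = 1 + N_{k-1}^2.
N_0 = 1
Explicitly: d.
So |H| = 1.
Ground atoms are formed by filling each argument slot of a predicate with a term from H, so an r-ary predicate gives |H|^r atoms:
  Path: 1;  Link: 1^3 = 1;  Edge: 1
Total ground atoms: 1 + 1 + 1 = 3.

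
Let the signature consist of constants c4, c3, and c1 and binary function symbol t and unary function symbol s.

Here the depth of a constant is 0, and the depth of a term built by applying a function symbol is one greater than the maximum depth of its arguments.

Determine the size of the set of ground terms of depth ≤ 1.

15

Write N_k for the number of ground terms of depth ≤ k. A term of depth ≤ k is either a constant or a function symbol applied to arguments of depth ≤ k−1, so N_k = 3 + N_{k-1}^2 + N_{k-1}.
N_0 = 3
N_1 = 3 + 3^2 + 3 = 15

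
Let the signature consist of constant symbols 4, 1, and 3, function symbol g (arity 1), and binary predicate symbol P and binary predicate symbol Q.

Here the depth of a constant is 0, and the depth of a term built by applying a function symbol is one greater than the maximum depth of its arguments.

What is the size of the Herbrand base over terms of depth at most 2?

162

First count ground terms of depth ≤ 2.
Count level by level. With function symbols g/1, the terms of depth ≤ k are the 3 constants together with each function applied to depth-≤(k−1) tuples, so N_k = 3 + N_{k-1}.
N_0 = 3
N_1 = 3 + 3 = 6
N_2 = 3 + 6 = 9
So |H| = 9.
Ground atoms are formed by filling each argument slot of a predicate with a term from H, so an r-ary predicate gives |H|^r atoms:
  P: 9^2 = 81;  Q: 9^2 = 81
Total ground atoms: 81 + 81 = 162.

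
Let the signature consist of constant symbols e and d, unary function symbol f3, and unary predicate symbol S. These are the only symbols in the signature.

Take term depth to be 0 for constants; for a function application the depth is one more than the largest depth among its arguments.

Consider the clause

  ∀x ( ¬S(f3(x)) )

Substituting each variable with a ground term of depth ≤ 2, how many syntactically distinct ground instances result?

Ground terms of depth ≤ 2:
  Let N_k = |{terms of depth ≤ k}|. Then N_0 = 2 and N_k = 2 + N_{k-1} for k ≥ 1 (one summand per function symbol, arity giving the exponent).
  N_0 = 2
  N_1 = 2 + 2 = 4
  N_2 = 2 + 4 = 6
  Explicitly: e, d, f3(e), f3(d), f3(f3(e)), f3(f3(d)).
So there are 6 ground terms available for substitution.
The variable x ranges independently over the available ground terms, and distinct assignments produce distinct instances.
Number of ground instances = 6.

6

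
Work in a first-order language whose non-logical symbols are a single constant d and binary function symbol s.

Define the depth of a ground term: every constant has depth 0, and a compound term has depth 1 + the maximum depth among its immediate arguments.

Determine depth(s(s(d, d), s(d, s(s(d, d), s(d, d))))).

4

depth(s(d, d)) = 1 + max(0, 0) = 1
depth(s(s(d, d), s(d, d))) = 1 + max(1, 1) = 2
depth(s(d, s(s(d, d), s(d, d)))) = 1 + max(0, 2) = 3
depth(s(s(d, d), s(d, s(s(d, d), s(d, d))))) = 1 + max(1, 3) = 4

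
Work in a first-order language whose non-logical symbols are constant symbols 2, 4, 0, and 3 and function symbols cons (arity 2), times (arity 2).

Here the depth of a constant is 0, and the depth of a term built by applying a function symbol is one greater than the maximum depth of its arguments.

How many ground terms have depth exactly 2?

2560

Write N_k for the number of ground terms of depth ≤ k. A term of depth ≤ k is either a constant or a function symbol applied to arguments of depth ≤ k−1, so N_k = 4 + N_{k-1}^2 + N_{k-1}^2.
N_0 = 4
N_1 = 4 + 4^2 + 4^2 = 36
N_2 = 4 + 36^2 + 36^2 = 2596
Terms of depth exactly 2: N_2 − N_1 = 2596 − 36 = 2560.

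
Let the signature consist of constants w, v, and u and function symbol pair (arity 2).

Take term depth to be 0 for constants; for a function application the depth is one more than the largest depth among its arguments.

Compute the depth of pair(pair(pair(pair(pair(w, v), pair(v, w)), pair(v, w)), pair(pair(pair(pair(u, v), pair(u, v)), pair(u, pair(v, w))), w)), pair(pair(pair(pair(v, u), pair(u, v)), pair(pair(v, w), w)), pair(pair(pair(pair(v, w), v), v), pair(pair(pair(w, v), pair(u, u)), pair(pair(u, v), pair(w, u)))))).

depth(pair(w, v)) = 1 + max(0, 0) = 1
depth(pair(v, w)) = 1 + max(0, 0) = 1
depth(pair(pair(w, v), pair(v, w))) = 1 + max(1, 1) = 2
depth(pair(pair(pair(w, v), pair(v, w)), pair(v, w))) = 1 + max(2, 1) = 3
depth(pair(u, v)) = 1 + max(0, 0) = 1
depth(pair(pair(u, v), pair(u, v))) = 1 + max(1, 1) = 2
depth(pair(u, pair(v, w))) = 1 + max(0, 1) = 2
depth(pair(pair(pair(u, v), pair(u, v)), pair(u, pair(v, w)))) = 1 + max(2, 2) = 3
depth(pair(pair(pair(pair(u, v), pair(u, v)), pair(u, pair(v, w))), w)) = 1 + max(3, 0) = 4
depth(pair(pair(pair(pair(w, v), pair(v, w)), pair(v, w)), pair(pair(pair(pair(u, v), pair(u, v)), pair(u, pair(v, w))), w))) = 1 + max(3, 4) = 5
depth(pair(v, u)) = 1 + max(0, 0) = 1
depth(pair(pair(v, u), pair(u, v))) = 1 + max(1, 1) = 2
depth(pair(pair(v, w), w)) = 1 + max(1, 0) = 2
depth(pair(pair(pair(v, u), pair(u, v)), pair(pair(v, w), w))) = 1 + max(2, 2) = 3
depth(pair(pair(v, w), v)) = 1 + max(1, 0) = 2
depth(pair(pair(pair(v, w), v), v)) = 1 + max(2, 0) = 3
depth(pair(u, u)) = 1 + max(0, 0) = 1
depth(pair(pair(w, v), pair(u, u))) = 1 + max(1, 1) = 2
depth(pair(w, u)) = 1 + max(0, 0) = 1
depth(pair(pair(u, v), pair(w, u))) = 1 + max(1, 1) = 2
depth(pair(pair(pair(w, v), pair(u, u)), pair(pair(u, v), pair(w, u)))) = 1 + max(2, 2) = 3
depth(pair(pair(pair(pair(v, w), v), v), pair(pair(pair(w, v), pair(u, u)), pair(pair(u, v), pair(w, u))))) = 1 + max(3, 3) = 4
depth(pair(pair(pair(pair(v, u), pair(u, v)), pair(pair(v, w), w)), pair(pair(pair(pair(v, w), v), v), pair(pair(pair(w, v), pair(u, u)), pair(pair(u, v), pair(w, u)))))) = 1 + max(3, 4) = 5
depth(pair(pair(pair(pair(pair(w, v), pair(v, w)), pair(v, w)), pair(pair(pair(pair(u, v), pair(u, v)), pair(u, pair(v, w))), w)), pair(pair(pair(pair(v, u), pair(u, v)), pair(pair(v, w), w)), pair(pair(pair(pair(v, w), v), v), pair(pair(pair(w, v), pair(u, u)), pair(pair(u, v), pair(w, u))))))) = 1 + max(5, 5) = 6

6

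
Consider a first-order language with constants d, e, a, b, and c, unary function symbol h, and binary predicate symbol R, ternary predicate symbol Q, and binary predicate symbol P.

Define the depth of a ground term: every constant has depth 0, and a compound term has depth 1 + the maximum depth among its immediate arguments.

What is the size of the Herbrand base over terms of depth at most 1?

1200

First count ground terms of depth ≤ 1.
Count level by level. With function symbols h/1, the terms of depth ≤ k are the 5 constants together with each function applied to depth-≤(k−1) tuples, so N_k = 5 + N_{k-1}.
N_0 = 5
N_1 = 5 + 5 = 10
Explicitly: d, e, a, b, c, h(d), h(e), h(a), h(b), h(c).
So |H| = 10.
Each predicate of arity r yields |H|^r ground atoms (one per choice of an r-tuple from H):
  R: 10^2 = 100;  Q: 10^3 = 1000;  P: 10^2 = 100
Total ground atoms: 100 + 1000 + 100 = 1200.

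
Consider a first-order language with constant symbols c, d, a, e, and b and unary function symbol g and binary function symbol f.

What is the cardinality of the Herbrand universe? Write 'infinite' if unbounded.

The signature has at least one function symbol (g, arity 1) and at least one constant (c).
Iterating g gives infinitely many distinct ground terms: c, g(c), g(g(c)), ...
So the Herbrand universe is infinite.

infinite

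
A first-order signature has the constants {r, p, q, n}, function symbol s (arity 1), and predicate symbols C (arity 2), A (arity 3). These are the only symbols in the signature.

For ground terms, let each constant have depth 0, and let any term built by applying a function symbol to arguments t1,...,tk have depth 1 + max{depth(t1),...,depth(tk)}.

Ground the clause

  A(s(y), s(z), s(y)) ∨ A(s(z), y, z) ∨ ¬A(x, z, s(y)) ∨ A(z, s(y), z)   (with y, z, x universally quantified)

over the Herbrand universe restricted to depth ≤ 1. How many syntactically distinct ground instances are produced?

Ground terms of depth ≤ 1:
  Write N_k for the number of ground terms of depth ≤ k. A term of depth ≤ k is either a constant or a function symbol applied to arguments of depth ≤ k−1, so N_k = 4 + N_{k-1}.
  N_0 = 4
  N_1 = 4 + 4 = 8
So there are 8 ground terms available for substitution.
Each of y, z, x ranges independently over the available ground terms, and distinct assignments produce distinct instances.
Number of ground instances = 8^3 = 512.

512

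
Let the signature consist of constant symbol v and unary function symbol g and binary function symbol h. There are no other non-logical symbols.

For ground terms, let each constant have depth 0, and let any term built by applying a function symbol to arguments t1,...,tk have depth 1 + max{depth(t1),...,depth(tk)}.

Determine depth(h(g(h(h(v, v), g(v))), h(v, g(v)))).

4

depth(h(v, v)) = 1 + max(0, 0) = 1
depth(g(v)) = 1 + depth(v) = 1 + 0 = 1
depth(h(h(v, v), g(v))) = 1 + max(1, 1) = 2
depth(g(h(h(v, v), g(v)))) = 1 + depth(h(h(v, v), g(v))) = 1 + 2 = 3
depth(h(v, g(v))) = 1 + max(0, 1) = 2
depth(h(g(h(h(v, v), g(v))), h(v, g(v)))) = 1 + max(3, 2) = 4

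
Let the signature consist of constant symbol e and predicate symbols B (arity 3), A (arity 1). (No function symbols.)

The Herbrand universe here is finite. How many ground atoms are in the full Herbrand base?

2

With no function symbols, the Herbrand universe is just the 1 constant.
Ground atoms per predicate: B: 1^3 = 1, A: 1.
Herbrand base size = 1 + 1 = 2.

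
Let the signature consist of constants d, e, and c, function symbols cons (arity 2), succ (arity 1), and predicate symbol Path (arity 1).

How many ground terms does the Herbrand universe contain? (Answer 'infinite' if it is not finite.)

The signature has at least one function symbol (cons, arity 2) and at least one constant (d).
Iterating cons gives infinitely many distinct ground terms: d, cons(d, d), cons(cons(d, d), cons(d, d)), ...
So the Herbrand universe is infinite.

infinite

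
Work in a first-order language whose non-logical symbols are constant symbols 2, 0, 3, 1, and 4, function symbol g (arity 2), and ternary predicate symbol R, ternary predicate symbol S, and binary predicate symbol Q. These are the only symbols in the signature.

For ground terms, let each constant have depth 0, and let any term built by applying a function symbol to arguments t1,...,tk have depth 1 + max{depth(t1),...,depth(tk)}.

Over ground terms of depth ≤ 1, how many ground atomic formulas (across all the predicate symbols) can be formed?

First count ground terms of depth ≤ 1.
Write N_k for the number of ground terms of depth ≤ k. A term of depth ≤ k is either a constant or a function symbol applied to arguments of depth ≤ k−1, so N_k = 5 + N_{k-1}^2.
N_0 = 5
N_1 = 5 + 5^2 = 30
So |H| = 30.
Ground atoms are formed by filling each argument slot of a predicate with a term from H, so an r-ary predicate gives |H|^r atoms:
  R: 30^3 = 27000;  S: 30^3 = 27000;  Q: 30^2 = 900
Total ground atoms: 27000 + 27000 + 900 = 54900.

54900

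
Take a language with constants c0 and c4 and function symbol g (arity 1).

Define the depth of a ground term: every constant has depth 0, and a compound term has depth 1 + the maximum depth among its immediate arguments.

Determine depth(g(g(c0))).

depth(g(c0)) = 1 + depth(c0) = 1 + 0 = 1
depth(g(g(c0))) = 1 + depth(g(c0)) = 1 + 1 = 2

2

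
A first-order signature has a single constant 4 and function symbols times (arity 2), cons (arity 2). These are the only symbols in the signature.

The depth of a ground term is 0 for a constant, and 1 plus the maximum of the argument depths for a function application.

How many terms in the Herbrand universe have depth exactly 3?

Let N_k = |{terms of depth ≤ k}|. Then N_0 = 1 and N_k = 1 + N_{k-1}^2 + N_{k-1}^2 for k ≥ 1 (one summand per function symbol, arity giving the exponent).
N_0 = 1
N_1 = 1 + 1^2 + 1^2 = 3
N_2 = 1 + 3^2 + 3^2 = 19
N_3 = 1 + 19^2 + 19^2 = 723
Terms of depth exactly 3: N_3 − N_2 = 723 − 19 = 704.

704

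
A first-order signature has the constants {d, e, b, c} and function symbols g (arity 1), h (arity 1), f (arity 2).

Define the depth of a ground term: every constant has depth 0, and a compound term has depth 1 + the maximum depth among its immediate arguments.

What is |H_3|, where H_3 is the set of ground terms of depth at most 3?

714028

Write N_k for the number of ground terms of depth ≤ k. A term of depth ≤ k is either a constant or a function symbol applied to arguments of depth ≤ k−1, so N_k = 4 + N_{k-1} + N_{k-1} + N_{k-1}^2.
N_0 = 4
N_1 = 4 + 4 + 4 + 4^2 = 28
N_2 = 4 + 28 + 28 + 28^2 = 844
N_3 = 4 + 844 + 844 + 844^2 = 714028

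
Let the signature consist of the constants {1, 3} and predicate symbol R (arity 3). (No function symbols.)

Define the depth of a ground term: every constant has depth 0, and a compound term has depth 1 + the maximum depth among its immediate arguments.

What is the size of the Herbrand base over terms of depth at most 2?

First count ground terms of depth ≤ 2.
With no function symbols every ground term is a constant, so there are exactly 2 ground terms at every depth bound.
N_0 = 2
N_1 = 2
N_2 = 2
Explicitly: 1, 3.
So |H| = 2.
Ground atoms are formed by filling each argument slot of a predicate with a term from H, so an r-ary predicate gives |H|^r atoms:
  R: 2^3 = 8
Total ground atoms: 8.

8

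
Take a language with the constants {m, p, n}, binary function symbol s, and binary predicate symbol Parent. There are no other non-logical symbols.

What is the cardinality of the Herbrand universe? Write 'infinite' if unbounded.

infinite

The signature has at least one function symbol (s, arity 2) and at least one constant (m).
Iterating s gives infinitely many distinct ground terms: m, s(m, m), s(s(m, m), s(m, m)), ...
So the Herbrand universe is infinite.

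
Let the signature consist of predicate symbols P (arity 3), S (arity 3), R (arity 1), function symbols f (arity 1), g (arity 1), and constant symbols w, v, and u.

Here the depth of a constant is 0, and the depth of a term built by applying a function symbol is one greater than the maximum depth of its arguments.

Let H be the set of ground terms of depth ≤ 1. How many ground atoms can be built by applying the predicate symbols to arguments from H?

1467

First count ground terms of depth ≤ 1.
If N_k denotes the number of depth-≤k ground terms, the 3 constants give N_0 = 3, and each function symbol of arity r contributes N_{k-1}^r new terms at level k: N_k = 3 + N_{k-1} + N_{k-1}.
N_0 = 3
N_1 = 3 + 3 + 3 = 9
Explicitly: w, v, u, f(w), f(v), f(u), g(w), g(v), g(u).
So |H| = 9.
A ground atom is a predicate applied to a tuple of terms from H, so the count is the sum over predicates of |H|^arity:
  P: 9^3 = 729;  S: 9^3 = 729;  R: 9
Total ground atoms: 729 + 729 + 9 = 1467.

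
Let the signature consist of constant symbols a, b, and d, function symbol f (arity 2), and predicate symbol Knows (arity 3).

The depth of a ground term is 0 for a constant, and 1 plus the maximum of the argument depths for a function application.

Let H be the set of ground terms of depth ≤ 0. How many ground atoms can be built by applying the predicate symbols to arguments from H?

First count ground terms of depth ≤ 0.
Count level by level. With function symbols f/2, the terms of depth ≤ k are the 3 constants together with each function applied to depth-≤(k−1) tuples, so N_k = 3 + N_{k-1}^2.
N_0 = 3
Explicitly: a, b, d.
So |H| = 3.
A ground atom is a predicate applied to a tuple of terms from H, so the count is the sum over predicates of |H|^arity:
  Knows: 3^3 = 27
Total ground atoms: 27.

27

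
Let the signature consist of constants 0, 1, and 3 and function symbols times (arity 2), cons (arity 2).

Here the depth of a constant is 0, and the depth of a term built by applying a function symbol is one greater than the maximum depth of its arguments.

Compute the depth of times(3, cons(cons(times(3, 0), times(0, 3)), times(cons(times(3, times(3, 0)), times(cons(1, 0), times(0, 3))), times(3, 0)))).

6

depth(times(3, 0)) = 1 + max(0, 0) = 1
depth(times(0, 3)) = 1 + max(0, 0) = 1
depth(cons(times(3, 0), times(0, 3))) = 1 + max(1, 1) = 2
depth(times(3, times(3, 0))) = 1 + max(0, 1) = 2
depth(cons(1, 0)) = 1 + max(0, 0) = 1
depth(times(cons(1, 0), times(0, 3))) = 1 + max(1, 1) = 2
depth(cons(times(3, times(3, 0)), times(cons(1, 0), times(0, 3)))) = 1 + max(2, 2) = 3
depth(times(cons(times(3, times(3, 0)), times(cons(1, 0), times(0, 3))), times(3, 0))) = 1 + max(3, 1) = 4
depth(cons(cons(times(3, 0), times(0, 3)), times(cons(times(3, times(3, 0)), times(cons(1, 0), times(0, 3))), times(3, 0)))) = 1 + max(2, 4) = 5
depth(times(3, cons(cons(times(3, 0), times(0, 3)), times(cons(times(3, times(3, 0)), times(cons(1, 0), times(0, 3))), times(3, 0))))) = 1 + max(0, 5) = 6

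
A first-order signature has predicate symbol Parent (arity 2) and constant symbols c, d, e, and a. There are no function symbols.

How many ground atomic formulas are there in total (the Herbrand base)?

16

With no function symbols, the Herbrand universe is just the 4 constants.
Ground atoms per predicate: Parent: 4^2 = 16.
Herbrand base size = 16 = 16.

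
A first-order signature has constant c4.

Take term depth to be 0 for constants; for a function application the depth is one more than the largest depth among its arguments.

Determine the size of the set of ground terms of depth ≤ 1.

With no function symbols every ground term is a constant, so there is exactly 1 ground term at every depth bound.
N_0 = 1
N_1 = 1

1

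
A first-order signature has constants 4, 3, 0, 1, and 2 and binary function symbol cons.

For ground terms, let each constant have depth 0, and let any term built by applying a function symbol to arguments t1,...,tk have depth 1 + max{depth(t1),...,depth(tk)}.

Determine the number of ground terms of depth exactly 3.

Let N_k = |{terms of depth ≤ k}|. Then N_0 = 5 and N_k = 5 + N_{k-1}^2 for k ≥ 1 (one summand per function symbol, arity giving the exponent).
N_0 = 5
N_1 = 5 + 5^2 = 30
N_2 = 5 + 30^2 = 905
N_3 = 5 + 905^2 = 819030
Terms of depth exactly 3: N_3 − N_2 = 819030 − 905 = 818125.

818125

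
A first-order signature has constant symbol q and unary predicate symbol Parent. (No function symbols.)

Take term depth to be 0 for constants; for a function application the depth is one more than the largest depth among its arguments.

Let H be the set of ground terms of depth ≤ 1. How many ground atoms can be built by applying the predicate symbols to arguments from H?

1

First count ground terms of depth ≤ 1.
With no function symbols every ground term is a constant, so there is exactly 1 ground term at every depth bound.
N_0 = 1
N_1 = 1
So |H| = 1.
For each predicate symbol, the number of ground atoms is |H| raised to its arity; summing:
  Parent: 1
Total ground atoms: 1.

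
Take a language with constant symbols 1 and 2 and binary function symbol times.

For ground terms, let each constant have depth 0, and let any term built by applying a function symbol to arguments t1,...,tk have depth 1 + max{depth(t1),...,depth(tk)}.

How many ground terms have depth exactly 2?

Write N_k for the number of ground terms of depth ≤ k. A term of depth ≤ k is either a constant or a function symbol applied to arguments of depth ≤ k−1, so N_k = 2 + N_{k-1}^2.
N_0 = 2
N_1 = 2 + 2^2 = 6
N_2 = 2 + 6^2 = 38
Terms of depth exactly 2: N_2 − N_1 = 38 − 6 = 32.

32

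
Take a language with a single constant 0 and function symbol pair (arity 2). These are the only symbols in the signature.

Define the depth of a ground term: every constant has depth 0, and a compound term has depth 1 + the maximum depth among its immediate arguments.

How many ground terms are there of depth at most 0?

1

Count level by level. With function symbols pair/2, the terms of depth ≤ k are the 1 constant together with each function applied to depth-≤(k−1) tuples, so N_k = 1 + N_{k-1}^2.
N_0 = 1
Explicitly: 0.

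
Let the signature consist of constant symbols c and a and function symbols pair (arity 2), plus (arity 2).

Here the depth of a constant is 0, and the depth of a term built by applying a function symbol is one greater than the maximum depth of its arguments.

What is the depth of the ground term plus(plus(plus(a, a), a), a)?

3

depth(plus(a, a)) = 1 + max(0, 0) = 1
depth(plus(plus(a, a), a)) = 1 + max(1, 0) = 2
depth(plus(plus(plus(a, a), a), a)) = 1 + max(2, 0) = 3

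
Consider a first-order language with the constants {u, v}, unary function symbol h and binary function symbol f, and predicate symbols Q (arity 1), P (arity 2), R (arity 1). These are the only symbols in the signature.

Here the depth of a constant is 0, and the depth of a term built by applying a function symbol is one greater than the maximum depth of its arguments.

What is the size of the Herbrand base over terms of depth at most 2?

First count ground terms of depth ≤ 2.
Write N_k for the number of ground terms of depth ≤ k. A term of depth ≤ k is either a constant or a function symbol applied to arguments of depth ≤ k−1, so N_k = 2 + N_{k-1} + N_{k-1}^2.
N_0 = 2
N_1 = 2 + 2 + 2^2 = 8
N_2 = 2 + 8 + 8^2 = 74
So |H| = 74.
Each predicate of arity r yields |H|^r ground atoms (one per choice of an r-tuple from H):
  Q: 74;  P: 74^2 = 5476;  R: 74
Total ground atoms: 74 + 5476 + 74 = 5624.

5624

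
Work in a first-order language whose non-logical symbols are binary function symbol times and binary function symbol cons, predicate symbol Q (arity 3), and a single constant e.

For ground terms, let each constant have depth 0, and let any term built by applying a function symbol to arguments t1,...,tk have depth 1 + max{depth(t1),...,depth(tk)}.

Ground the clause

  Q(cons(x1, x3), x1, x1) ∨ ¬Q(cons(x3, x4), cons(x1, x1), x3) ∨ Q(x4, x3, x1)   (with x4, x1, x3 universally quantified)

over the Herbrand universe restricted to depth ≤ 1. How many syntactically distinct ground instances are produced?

27

Ground terms of depth ≤ 1:
  Write N_k for the number of ground terms of depth ≤ k. A term of depth ≤ k is either a constant or a function symbol applied to arguments of depth ≤ k−1, so N_k = 1 + N_{k-1}^2 + N_{k-1}^2.
  N_0 = 1
  N_1 = 1 + 1^2 + 1^2 = 3
  Explicitly: e, times(e, e), cons(e, e).
So there are 3 ground terms available for substitution.
The clause has 3 distinct variables (x4, x1, x3), each appearing in the body. In the free term algebra distinct substitutions yield syntactically distinct ground instances.
Number of ground instances = 3^3 = 27.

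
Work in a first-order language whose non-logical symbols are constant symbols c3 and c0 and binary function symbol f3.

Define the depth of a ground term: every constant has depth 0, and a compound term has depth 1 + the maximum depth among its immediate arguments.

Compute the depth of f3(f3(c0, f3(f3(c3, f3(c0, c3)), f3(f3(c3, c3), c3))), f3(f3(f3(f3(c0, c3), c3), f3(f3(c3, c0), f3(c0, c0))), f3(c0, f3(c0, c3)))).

5

depth(f3(c0, c3)) = 1 + max(0, 0) = 1
depth(f3(c3, f3(c0, c3))) = 1 + max(0, 1) = 2
depth(f3(c3, c3)) = 1 + max(0, 0) = 1
depth(f3(f3(c3, c3), c3)) = 1 + max(1, 0) = 2
depth(f3(f3(c3, f3(c0, c3)), f3(f3(c3, c3), c3))) = 1 + max(2, 2) = 3
depth(f3(c0, f3(f3(c3, f3(c0, c3)), f3(f3(c3, c3), c3)))) = 1 + max(0, 3) = 4
depth(f3(f3(c0, c3), c3)) = 1 + max(1, 0) = 2
depth(f3(c3, c0)) = 1 + max(0, 0) = 1
depth(f3(c0, c0)) = 1 + max(0, 0) = 1
depth(f3(f3(c3, c0), f3(c0, c0))) = 1 + max(1, 1) = 2
depth(f3(f3(f3(c0, c3), c3), f3(f3(c3, c0), f3(c0, c0)))) = 1 + max(2, 2) = 3
depth(f3(c0, f3(c0, c3))) = 1 + max(0, 1) = 2
depth(f3(f3(f3(f3(c0, c3), c3), f3(f3(c3, c0), f3(c0, c0))), f3(c0, f3(c0, c3)))) = 1 + max(3, 2) = 4
depth(f3(f3(c0, f3(f3(c3, f3(c0, c3)), f3(f3(c3, c3), c3))), f3(f3(f3(f3(c0, c3), c3), f3(f3(c3, c0), f3(c0, c0))), f3(c0, f3(c0, c3))))) = 1 + max(4, 4) = 5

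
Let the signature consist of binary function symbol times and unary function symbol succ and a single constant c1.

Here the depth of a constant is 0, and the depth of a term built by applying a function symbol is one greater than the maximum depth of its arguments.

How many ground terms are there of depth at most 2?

13

Let N_k = |{terms of depth ≤ k}|. Then N_0 = 1 and N_k = 1 + N_{k-1}^2 + N_{k-1} for k ≥ 1 (one summand per function symbol, arity giving the exponent).
N_0 = 1
N_1 = 1 + 1^2 + 1 = 3
N_2 = 1 + 3^2 + 3 = 13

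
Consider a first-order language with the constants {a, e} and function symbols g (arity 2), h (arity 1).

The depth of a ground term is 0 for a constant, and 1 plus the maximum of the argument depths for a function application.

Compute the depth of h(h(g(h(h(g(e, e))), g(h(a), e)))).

depth(g(e, e)) = 1 + max(0, 0) = 1
depth(h(g(e, e))) = 1 + depth(g(e, e)) = 1 + 1 = 2
depth(h(h(g(e, e)))) = 1 + depth(h(g(e, e))) = 1 + 2 = 3
depth(h(a)) = 1 + depth(a) = 1 + 0 = 1
depth(g(h(a), e)) = 1 + max(1, 0) = 2
depth(g(h(h(g(e, e))), g(h(a), e))) = 1 + max(3, 2) = 4
depth(h(g(h(h(g(e, e))), g(h(a), e)))) = 1 + depth(g(h(h(g(e, e))), g(h(a), e))) = 1 + 4 = 5
depth(h(h(g(h(h(g(e, e))), g(h(a), e))))) = 1 + depth(h(g(h(h(g(e, e))), g(h(a), e)))) = 1 + 5 = 6

6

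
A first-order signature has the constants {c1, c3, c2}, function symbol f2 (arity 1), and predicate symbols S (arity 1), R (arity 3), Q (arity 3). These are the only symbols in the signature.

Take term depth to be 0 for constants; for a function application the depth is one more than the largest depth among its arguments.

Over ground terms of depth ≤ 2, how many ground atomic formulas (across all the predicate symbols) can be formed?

First count ground terms of depth ≤ 2.
Let N_k count ground terms of depth at most k. Each non-constant term of depth ≤ k is some function symbol applied to depth-≤(k−1) arguments, giving N_k = 3 + N_{k-1}.
N_0 = 3
N_1 = 3 + 3 = 6
N_2 = 3 + 6 = 9
So |H| = 9.
Each predicate of arity r yields |H|^r ground atoms (one per choice of an r-tuple from H):
  S: 9;  R: 9^3 = 729;  Q: 9^3 = 729
Total ground atoms: 9 + 729 + 729 = 1467.

1467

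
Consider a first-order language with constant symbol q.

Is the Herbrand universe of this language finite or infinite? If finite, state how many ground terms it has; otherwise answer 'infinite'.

There are no function symbols, so the only ground term is the single constant.
The Herbrand universe is {q}, finite with 1 element.

1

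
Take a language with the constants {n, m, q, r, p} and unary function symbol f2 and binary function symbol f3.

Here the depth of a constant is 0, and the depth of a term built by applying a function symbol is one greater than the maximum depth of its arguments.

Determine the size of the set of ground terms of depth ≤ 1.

Let N_k count ground terms of depth at most k. Each non-constant term of depth ≤ k is some function symbol applied to depth-≤(k−1) arguments, giving N_k = 5 + N_{k-1} + N_{k-1}^2.
N_0 = 5
N_1 = 5 + 5 + 5^2 = 35

35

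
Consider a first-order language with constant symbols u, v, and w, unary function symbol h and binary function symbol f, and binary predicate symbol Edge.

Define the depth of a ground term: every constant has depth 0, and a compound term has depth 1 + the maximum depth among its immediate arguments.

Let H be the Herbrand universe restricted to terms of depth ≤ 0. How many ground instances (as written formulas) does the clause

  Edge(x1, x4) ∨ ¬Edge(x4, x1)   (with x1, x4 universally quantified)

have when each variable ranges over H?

9

Ground terms of depth ≤ 0:
  Let N_k count ground terms of depth at most k. Each non-constant term of depth ≤ k is some function symbol applied to depth-≤(k−1) arguments, giving N_k = 3 + N_{k-1} + N_{k-1}^2.
  N_0 = 3
So there are 3 ground terms available for substitution.
The clause has 2 distinct variables (x1, x4), each appearing in the body. In the free term algebra distinct substitutions yield syntactically distinct ground instances.
Number of ground instances = 3^2 = 9.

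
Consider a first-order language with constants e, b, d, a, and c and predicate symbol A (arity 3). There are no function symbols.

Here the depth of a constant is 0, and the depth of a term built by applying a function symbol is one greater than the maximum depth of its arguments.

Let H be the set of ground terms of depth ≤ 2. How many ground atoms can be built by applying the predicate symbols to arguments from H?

125

First count ground terms of depth ≤ 2.
With no function symbols every ground term is a constant, so there are exactly 5 ground terms at every depth bound.
N_0 = 5
N_1 = 5
N_2 = 5
Explicitly: e, b, d, a, c.
So |H| = 5.
Each predicate of arity r yields |H|^r ground atoms (one per choice of an r-tuple from H):
  A: 5^3 = 125
Total ground atoms: 125.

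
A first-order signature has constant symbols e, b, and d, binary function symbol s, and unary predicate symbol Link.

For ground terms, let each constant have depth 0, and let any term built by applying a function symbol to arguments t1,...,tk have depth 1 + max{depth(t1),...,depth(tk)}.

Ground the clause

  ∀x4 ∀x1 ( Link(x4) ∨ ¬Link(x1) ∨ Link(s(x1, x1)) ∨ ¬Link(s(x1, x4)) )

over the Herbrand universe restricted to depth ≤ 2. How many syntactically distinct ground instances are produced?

21609

Ground terms of depth ≤ 2:
  Count level by level. With function symbols s/2, the terms of depth ≤ k are the 3 constants together with each function applied to depth-≤(k−1) tuples, so N_k = 3 + N_{k-1}^2.
  N_0 = 3
  N_1 = 3 + 3^2 = 12
  N_2 = 3 + 12^2 = 147
So there are 147 ground terms available for substitution.
The body mentions every one of the 2 quantified variables; since ground terms form a free algebra, no two substitutions collapse to the same formula.
Number of ground instances = 147^2 = 21609.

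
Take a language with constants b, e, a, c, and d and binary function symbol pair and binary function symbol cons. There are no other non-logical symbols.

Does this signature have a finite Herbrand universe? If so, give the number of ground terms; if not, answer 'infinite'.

infinite

The signature has at least one function symbol (pair, arity 2) and at least one constant (b).
Iterating pair gives infinitely many distinct ground terms: b, pair(b, b), pair(pair(b, b), pair(b, b)), ...
So the Herbrand universe is infinite.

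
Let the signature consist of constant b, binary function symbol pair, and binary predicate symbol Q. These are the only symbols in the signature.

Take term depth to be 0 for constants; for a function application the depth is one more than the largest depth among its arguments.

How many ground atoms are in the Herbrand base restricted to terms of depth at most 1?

4

First count ground terms of depth ≤ 1.
Count level by level. With function symbols pair/2, the terms of depth ≤ k are the 1 constant together with each function applied to depth-≤(k−1) tuples, so N_k = 1 + N_{k-1}^2.
N_0 = 1
N_1 = 1 + 1^2 = 2
Explicitly: b, pair(b, b).
So |H| = 2.
For each predicate symbol, the number of ground atoms is |H| raised to its arity; summing:
  Q: 2^2 = 4
Total ground atoms: 4.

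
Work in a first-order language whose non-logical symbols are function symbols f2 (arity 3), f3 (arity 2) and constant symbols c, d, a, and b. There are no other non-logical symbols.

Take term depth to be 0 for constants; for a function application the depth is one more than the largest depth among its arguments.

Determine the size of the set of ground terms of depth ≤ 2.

599764

If N_k denotes the number of depth-≤k ground terms, the 4 constants give N_0 = 4, and each function symbol of arity r contributes N_{k-1}^r new terms at level k: N_k = 4 + N_{k-1}^3 + N_{k-1}^2.
N_0 = 4
N_1 = 4 + 4^3 + 4^2 = 84
N_2 = 4 + 84^3 + 84^2 = 599764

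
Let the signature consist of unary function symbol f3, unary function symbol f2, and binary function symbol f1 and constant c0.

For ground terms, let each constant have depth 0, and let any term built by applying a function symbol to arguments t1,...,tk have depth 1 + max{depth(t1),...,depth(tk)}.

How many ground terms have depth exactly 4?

457653

Write N_k for the number of ground terms of depth ≤ k. A term of depth ≤ k is either a constant or a function symbol applied to arguments of depth ≤ k−1, so N_k = 1 + N_{k-1} + N_{k-1} + N_{k-1}^2.
N_0 = 1
N_1 = 1 + 1 + 1 + 1^2 = 4
N_2 = 1 + 4 + 4 + 4^2 = 25
N_3 = 1 + 25 + 25 + 25^2 = 676
N_4 = 1 + 676 + 676 + 676^2 = 458329
Terms of depth exactly 4: N_4 − N_3 = 458329 − 676 = 457653.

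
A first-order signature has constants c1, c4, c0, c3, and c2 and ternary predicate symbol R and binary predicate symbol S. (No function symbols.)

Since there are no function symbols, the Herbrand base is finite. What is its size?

With no function symbols, the Herbrand universe is just the 5 constants.
Ground atoms per predicate: R: 5^3 = 125, S: 5^2 = 25.
Herbrand base size = 125 + 25 = 150.

150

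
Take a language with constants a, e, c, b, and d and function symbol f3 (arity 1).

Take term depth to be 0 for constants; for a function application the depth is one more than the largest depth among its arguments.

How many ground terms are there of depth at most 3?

20

Let N_k = |{terms of depth ≤ k}|. Then N_0 = 5 and N_k = 5 + N_{k-1} for k ≥ 1 (one summand per function symbol, arity giving the exponent).
N_0 = 5
N_1 = 5 + 5 = 10
N_2 = 5 + 10 = 15
N_3 = 5 + 15 = 20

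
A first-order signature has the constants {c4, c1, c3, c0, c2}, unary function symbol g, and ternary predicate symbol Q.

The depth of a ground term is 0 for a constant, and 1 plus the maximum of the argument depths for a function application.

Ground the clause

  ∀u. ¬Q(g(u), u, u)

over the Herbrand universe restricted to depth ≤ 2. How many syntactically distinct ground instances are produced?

Ground terms of depth ≤ 2:
  Write N_k for the number of ground terms of depth ≤ k. A term of depth ≤ k is either a constant or a function symbol applied to arguments of depth ≤ k−1, so N_k = 5 + N_{k-1}.
  N_0 = 5
  N_1 = 5 + 5 = 10
  N_2 = 5 + 10 = 15
So there are 15 ground terms available for substitution.
There is 1 variable to instantiate (u),  occurring in at least one literal, so different choices give different ground instances.
Number of ground instances = 15.

15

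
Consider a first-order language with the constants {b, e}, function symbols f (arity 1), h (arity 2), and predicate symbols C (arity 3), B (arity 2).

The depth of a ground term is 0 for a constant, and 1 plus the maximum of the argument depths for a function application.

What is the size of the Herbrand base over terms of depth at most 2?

First count ground terms of depth ≤ 2.
Let N_k = |{terms of depth ≤ k}|. Then N_0 = 2 and N_k = 2 + N_{k-1} + N_{k-1}^2 for k ≥ 1 (one summand per function symbol, arity giving the exponent).
N_0 = 2
N_1 = 2 + 2 + 2^2 = 8
N_2 = 2 + 8 + 8^2 = 74
So |H| = 74.
Each predicate of arity r yields |H|^r ground atoms (one per choice of an r-tuple from H):
  C: 74^3 = 405224;  B: 74^2 = 5476
Total ground atoms: 405224 + 5476 = 410700.

410700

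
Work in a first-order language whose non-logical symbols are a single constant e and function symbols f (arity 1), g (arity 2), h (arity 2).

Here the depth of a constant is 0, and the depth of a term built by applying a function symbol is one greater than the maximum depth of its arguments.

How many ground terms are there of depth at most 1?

4

Count level by level. With function symbols f/1, g/2, h/2, the terms of depth ≤ k are the 1 constant together with each function applied to depth-≤(k−1) tuples, so N_k = 1 + N_{k-1} + N_{k-1}^2 + N_{k-1}^2.
N_0 = 1
N_1 = 1 + 1 + 1^2 + 1^2 = 4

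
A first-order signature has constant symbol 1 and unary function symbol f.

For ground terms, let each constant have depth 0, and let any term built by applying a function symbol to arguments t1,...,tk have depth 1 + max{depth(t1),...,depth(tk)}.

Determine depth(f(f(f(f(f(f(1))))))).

depth(f(1)) = 1 + depth(1) = 1 + 0 = 1
depth(f(f(1))) = 1 + depth(f(1)) = 1 + 1 = 2
depth(f(f(f(1)))) = 1 + depth(f(f(1))) = 1 + 2 = 3
depth(f(f(f(f(1))))) = 1 + depth(f(f(f(1)))) = 1 + 3 = 4
depth(f(f(f(f(f(1)))))) = 1 + depth(f(f(f(f(1))))) = 1 + 4 = 5
depth(f(f(f(f(f(f(1))))))) = 1 + depth(f(f(f(f(f(1)))))) = 1 + 5 = 6

6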